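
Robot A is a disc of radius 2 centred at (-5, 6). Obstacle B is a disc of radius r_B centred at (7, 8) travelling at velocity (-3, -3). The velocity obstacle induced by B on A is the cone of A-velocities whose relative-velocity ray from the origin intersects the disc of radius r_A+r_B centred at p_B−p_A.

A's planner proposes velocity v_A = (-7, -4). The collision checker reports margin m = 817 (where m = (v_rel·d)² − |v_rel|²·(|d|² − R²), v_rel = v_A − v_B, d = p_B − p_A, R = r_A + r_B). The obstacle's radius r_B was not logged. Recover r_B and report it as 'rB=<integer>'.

m = 817
d = (12, 2);  v_rel = (-4, -1),  |v_rel|² = 17
v_rel×d = (-4)·(2) − (-1)·(12) = 4
since m = R²·17 − 4²:  R² = (16 + 817) / 17 = 49
R = √49 = 7  ⇒  r_B = 7 − 2 = 5

rB=5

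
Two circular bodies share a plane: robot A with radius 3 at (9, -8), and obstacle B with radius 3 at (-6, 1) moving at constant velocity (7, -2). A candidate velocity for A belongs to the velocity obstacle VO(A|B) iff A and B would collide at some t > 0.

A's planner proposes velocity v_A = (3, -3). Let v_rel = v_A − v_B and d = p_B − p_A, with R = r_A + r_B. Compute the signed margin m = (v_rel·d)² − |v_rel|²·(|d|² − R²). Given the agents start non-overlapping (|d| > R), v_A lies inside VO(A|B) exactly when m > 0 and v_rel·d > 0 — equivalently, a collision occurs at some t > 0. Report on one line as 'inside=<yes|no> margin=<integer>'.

d = (-15, 9),  |d|² = 306;  R = 3+3 = 6,  c = 306−6² = 270
v_rel = (-4, -1),  |v_rel|² = 17;  v_rel·d = (-4)·(-15) + (-1)·(9) = 51
17·t² − 102·t + 270 = 0  ⇒  m = 51² − 17·270 = -1989
m = -1989 < 0,  v_rel·d = 51 > 0  ⇒  outside

inside=no margin=-1989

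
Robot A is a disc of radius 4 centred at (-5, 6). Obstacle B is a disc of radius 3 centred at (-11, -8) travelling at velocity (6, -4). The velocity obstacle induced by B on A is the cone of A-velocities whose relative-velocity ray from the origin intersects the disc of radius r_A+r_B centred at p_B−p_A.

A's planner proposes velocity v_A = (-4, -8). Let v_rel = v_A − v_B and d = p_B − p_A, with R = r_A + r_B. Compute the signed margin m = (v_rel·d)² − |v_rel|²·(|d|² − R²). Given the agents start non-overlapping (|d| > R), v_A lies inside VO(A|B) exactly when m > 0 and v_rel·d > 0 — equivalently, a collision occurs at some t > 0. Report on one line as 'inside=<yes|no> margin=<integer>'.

d = (-6, -14),  |d|² = 232;  R = 4+3 = 7,  c = 232−7² = 183
v_rel = (-10, -4),  |v_rel|² = 116;  v_rel·d = (-10)·(-6) + (-4)·(-14) = 116
116·t² − 232·t + 183 = 0  ⇒  m = 116² − 116·183 = -7772
m = -7772 < 0,  v_rel·d = 116 > 0  ⇒  outside

inside=no margin=-7772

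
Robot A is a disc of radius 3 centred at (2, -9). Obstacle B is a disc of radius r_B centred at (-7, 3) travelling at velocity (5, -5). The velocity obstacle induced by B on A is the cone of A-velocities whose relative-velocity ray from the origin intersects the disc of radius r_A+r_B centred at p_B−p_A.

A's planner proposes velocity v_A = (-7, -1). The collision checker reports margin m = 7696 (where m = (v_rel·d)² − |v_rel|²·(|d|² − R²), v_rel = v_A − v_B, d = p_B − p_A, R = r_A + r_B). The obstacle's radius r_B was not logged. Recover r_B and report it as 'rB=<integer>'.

m = 7696
d = (-9, 12);  v_rel = (-12, 4),  |v_rel|² = 160
v_rel×d = (-12)·(12) − (4)·(-9) = -108
since m = R²·160 − (-108)²:  R² = (11664 + 7696) / 160 = 121
R = √121 = 11  ⇒  r_B = 11 − 3 = 8

rB=8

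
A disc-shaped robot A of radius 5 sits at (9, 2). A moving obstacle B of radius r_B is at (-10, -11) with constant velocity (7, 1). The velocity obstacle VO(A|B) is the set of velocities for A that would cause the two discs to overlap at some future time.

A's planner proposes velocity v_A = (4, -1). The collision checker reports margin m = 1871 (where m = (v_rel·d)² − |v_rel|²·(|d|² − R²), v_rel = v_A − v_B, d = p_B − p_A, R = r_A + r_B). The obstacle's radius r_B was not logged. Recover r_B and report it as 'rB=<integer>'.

m = 1871
d = (-19, -13);  v_rel = (-3, -2),  |v_rel|² = 13
v_rel×d = (-3)·(-13) − (-2)·(-19) = 1
since m = R²·13 − 1²:  R² = (1 + 1871) / 13 = 144
R = √144 = 12  ⇒  r_B = 12 − 5 = 7

rB=7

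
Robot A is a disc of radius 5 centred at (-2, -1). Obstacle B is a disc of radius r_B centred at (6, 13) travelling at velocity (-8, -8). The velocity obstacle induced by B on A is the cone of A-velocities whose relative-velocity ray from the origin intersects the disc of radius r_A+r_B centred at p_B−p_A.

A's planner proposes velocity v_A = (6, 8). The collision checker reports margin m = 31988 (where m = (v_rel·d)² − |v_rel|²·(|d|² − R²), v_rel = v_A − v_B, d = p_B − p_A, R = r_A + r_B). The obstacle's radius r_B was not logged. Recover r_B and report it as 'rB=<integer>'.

m = 31988
d = (8, 14);  v_rel = (14, 16),  |v_rel|² = 452
v_rel×d = (14)·(14) − (16)·(8) = 68
since m = R²·452 − 68²:  R² = (4624 + 31988) / 452 = 81
R = √81 = 9  ⇒  r_B = 9 − 5 = 4

rB=4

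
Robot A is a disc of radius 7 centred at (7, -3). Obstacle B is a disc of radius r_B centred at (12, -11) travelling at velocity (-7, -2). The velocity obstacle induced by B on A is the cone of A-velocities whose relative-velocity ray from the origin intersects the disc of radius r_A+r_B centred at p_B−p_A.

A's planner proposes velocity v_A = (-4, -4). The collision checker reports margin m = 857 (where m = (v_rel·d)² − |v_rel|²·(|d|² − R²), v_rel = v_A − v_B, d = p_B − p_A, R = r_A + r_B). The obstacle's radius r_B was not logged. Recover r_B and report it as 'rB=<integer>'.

m = 857
d = (5, -8);  v_rel = (3, -2),  |v_rel|² = 13
v_rel×d = (3)·(-8) − (-2)·(5) = -14
since m = R²·13 − (-14)²:  R² = (196 + 857) / 13 = 81
R = √81 = 9  ⇒  r_B = 9 − 7 = 2

rB=2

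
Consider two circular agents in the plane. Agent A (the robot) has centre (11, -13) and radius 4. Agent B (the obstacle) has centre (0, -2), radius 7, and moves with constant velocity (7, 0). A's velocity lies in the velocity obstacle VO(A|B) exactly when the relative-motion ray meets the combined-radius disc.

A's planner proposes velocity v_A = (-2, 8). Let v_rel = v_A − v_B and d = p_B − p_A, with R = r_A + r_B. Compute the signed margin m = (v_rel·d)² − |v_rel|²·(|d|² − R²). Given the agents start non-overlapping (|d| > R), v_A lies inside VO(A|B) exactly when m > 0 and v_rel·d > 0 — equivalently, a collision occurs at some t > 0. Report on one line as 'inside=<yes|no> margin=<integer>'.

d = (-11, 11),  |d|² = 242;  R = 4+7 = 11,  c = 242−11² = 121
v_rel = (-9, 8),  |v_rel|² = 145;  v_rel·d = (-9)·(-11) + (8)·(11) = 187
145·t² − 374·t + 121 = 0  ⇒  m = 187² − 145·121 = 17424
m = 17424 > 0,  v_rel·d = 187 > 0  ⇒  inside

inside=yes margin=17424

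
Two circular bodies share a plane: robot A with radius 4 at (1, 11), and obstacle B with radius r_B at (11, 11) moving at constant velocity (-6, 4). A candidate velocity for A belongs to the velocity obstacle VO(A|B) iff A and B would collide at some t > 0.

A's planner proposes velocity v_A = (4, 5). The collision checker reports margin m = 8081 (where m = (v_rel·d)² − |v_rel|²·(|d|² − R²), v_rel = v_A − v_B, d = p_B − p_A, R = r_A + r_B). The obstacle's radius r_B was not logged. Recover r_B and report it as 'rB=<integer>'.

m = 8081
d = (10, 0);  v_rel = (10, 1),  |v_rel|² = 101
v_rel×d = (10)·(0) − (1)·(10) = -10
since m = R²·101 − (-10)²:  R² = (100 + 8081) / 101 = 81
R = √81 = 9  ⇒  r_B = 9 − 4 = 5

rB=5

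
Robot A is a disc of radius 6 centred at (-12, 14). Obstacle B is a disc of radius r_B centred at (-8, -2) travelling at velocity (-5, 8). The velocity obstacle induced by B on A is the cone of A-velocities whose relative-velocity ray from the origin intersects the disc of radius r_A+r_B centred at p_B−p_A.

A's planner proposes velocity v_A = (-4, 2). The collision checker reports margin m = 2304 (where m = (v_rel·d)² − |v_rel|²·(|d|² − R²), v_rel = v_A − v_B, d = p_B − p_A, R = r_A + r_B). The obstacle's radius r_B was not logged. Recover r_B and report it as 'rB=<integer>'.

m = 2304
d = (4, -16);  v_rel = (1, -6),  |v_rel|² = 37
v_rel×d = (1)·(-16) − (-6)·(4) = 8
since m = R²·37 − 8²:  R² = (64 + 2304) / 37 = 64
R = √64 = 8  ⇒  r_B = 8 − 6 = 2

rB=2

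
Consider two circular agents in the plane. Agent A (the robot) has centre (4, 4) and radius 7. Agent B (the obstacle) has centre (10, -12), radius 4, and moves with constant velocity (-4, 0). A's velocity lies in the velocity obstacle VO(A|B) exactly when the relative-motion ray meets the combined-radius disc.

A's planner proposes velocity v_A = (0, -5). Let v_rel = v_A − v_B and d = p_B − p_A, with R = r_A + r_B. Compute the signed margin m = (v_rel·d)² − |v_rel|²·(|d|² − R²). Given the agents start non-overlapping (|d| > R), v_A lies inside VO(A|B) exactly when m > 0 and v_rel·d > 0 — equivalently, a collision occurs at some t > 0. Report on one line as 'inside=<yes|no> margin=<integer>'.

d = (6, -16),  |d|² = 292;  R = 7+4 = 11,  c = 292−11² = 171
v_rel = (4, -5),  |v_rel|² = 41;  v_rel·d = (4)·(6) + (-5)·(-16) = 104
41·t² − 208·t + 171 = 0  ⇒  m = 104² − 41·171 = 3805
m = 3805 > 0,  v_rel·d = 104 > 0  ⇒  inside

inside=yes margin=3805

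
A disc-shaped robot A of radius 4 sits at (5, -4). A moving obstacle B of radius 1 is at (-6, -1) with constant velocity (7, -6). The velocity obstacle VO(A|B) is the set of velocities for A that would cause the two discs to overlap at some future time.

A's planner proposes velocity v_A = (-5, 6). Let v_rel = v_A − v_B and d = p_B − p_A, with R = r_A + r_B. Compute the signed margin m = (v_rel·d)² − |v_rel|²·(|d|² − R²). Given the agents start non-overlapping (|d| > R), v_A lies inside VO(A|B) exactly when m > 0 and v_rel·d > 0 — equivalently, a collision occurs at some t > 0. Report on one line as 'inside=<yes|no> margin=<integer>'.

d = (-11, 3),  |d|² = 130;  R = 4+1 = 5,  c = 130−5² = 105
v_rel = (-12, 12),  |v_rel|² = 288;  v_rel·d = (-12)·(-11) + (12)·(3) = 168
288·t² − 336·t + 105 = 0  ⇒  m = 168² − 288·105 = -2016
m = -2016 < 0,  v_rel·d = 168 > 0  ⇒  outside

inside=no margin=-2016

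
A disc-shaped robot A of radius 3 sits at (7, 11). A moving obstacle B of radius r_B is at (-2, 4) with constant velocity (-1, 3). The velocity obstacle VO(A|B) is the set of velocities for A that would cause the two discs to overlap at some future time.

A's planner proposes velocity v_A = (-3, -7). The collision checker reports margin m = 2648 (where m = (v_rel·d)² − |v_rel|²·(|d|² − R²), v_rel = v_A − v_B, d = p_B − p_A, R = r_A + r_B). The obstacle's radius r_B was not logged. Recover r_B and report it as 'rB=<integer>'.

m = 2648
d = (-9, -7);  v_rel = (-2, -10),  |v_rel|² = 104
v_rel×d = (-2)·(-7) − (-10)·(-9) = -76
since m = R²·104 − (-76)²:  R² = (5776 + 2648) / 104 = 81
R = √81 = 9  ⇒  r_B = 9 − 3 = 6

rB=6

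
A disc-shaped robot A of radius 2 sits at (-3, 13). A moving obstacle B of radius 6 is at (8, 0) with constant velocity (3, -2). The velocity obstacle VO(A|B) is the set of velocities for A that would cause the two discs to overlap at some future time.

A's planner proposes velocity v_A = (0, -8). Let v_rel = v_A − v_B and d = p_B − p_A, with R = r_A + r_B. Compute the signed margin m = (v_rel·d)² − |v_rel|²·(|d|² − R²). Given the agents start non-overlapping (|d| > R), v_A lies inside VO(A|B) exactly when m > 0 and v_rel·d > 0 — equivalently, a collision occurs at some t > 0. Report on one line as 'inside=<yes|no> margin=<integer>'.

d = (11, -13),  |d|² = 290;  R = 2+6 = 8,  c = 290−8² = 226
v_rel = (-3, -6),  |v_rel|² = 45;  v_rel·d = (-3)·(11) + (-6)·(-13) = 45
45·t² − 90·t + 226 = 0  ⇒  m = 45² − 45·226 = -8145
m = -8145 < 0,  v_rel·d = 45 > 0  ⇒  outside

inside=no margin=-8145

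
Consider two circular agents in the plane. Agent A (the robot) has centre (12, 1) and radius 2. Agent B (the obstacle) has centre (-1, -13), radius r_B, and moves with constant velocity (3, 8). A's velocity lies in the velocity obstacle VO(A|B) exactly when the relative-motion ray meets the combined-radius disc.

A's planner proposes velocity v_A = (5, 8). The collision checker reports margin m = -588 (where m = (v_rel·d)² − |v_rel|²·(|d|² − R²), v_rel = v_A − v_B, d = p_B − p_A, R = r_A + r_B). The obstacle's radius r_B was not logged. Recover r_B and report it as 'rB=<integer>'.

m = -588
d = (-13, -14);  v_rel = (2, 0),  |v_rel|² = 4
v_rel×d = (2)·(-14) − (0)·(-13) = -28
since m = R²·4 − (-28)²:  R² = (784 + -588) / 4 = 49
R = √49 = 7  ⇒  r_B = 7 − 2 = 5

rB=5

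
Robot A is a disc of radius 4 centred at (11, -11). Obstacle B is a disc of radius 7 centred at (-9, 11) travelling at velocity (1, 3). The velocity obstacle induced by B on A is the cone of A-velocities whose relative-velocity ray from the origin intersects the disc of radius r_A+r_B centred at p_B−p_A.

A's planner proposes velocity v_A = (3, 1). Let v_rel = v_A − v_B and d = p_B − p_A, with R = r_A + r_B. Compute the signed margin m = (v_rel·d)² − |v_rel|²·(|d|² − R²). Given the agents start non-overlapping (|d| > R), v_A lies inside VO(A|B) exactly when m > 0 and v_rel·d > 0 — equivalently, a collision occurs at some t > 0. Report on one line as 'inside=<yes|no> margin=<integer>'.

d = (-20, 22),  |d|² = 884;  R = 4+7 = 11,  c = 884−11² = 763
v_rel = (2, -2),  |v_rel|² = 8;  v_rel·d = (2)·(-20) + (-2)·(22) = -84
8·t² + 168·t + 763 = 0  ⇒  m = (-84)² − 8·763 = 952
m = 952 > 0,  v_rel·d = -84 < 0  ⇒  outside

inside=no margin=952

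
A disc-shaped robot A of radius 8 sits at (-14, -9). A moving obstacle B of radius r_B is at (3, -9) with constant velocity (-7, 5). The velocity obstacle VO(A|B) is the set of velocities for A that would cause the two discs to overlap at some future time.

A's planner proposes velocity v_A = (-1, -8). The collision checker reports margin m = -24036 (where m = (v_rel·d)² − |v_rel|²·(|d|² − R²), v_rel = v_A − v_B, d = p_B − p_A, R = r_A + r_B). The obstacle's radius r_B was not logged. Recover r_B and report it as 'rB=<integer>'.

m = -24036
d = (17, 0);  v_rel = (6, -13),  |v_rel|² = 205
v_rel×d = (6)·(0) − (-13)·(17) = 221
since m = R²·205 − 221²:  R² = (48841 + -24036) / 205 = 121
R = √121 = 11  ⇒  r_B = 11 − 8 = 3

rB=3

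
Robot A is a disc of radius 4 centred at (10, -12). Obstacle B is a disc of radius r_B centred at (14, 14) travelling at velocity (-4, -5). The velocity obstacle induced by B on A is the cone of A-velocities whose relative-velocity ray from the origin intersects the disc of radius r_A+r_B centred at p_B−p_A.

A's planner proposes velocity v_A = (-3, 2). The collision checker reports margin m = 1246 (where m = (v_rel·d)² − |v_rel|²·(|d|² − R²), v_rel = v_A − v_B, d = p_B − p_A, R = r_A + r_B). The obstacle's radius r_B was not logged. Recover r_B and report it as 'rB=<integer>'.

m = 1246
d = (4, 26);  v_rel = (1, 7),  |v_rel|² = 50
v_rel×d = (1)·(26) − (7)·(4) = -2
since m = R²·50 − (-2)²:  R² = (4 + 1246) / 50 = 25
R = √25 = 5  ⇒  r_B = 5 − 4 = 1

rB=1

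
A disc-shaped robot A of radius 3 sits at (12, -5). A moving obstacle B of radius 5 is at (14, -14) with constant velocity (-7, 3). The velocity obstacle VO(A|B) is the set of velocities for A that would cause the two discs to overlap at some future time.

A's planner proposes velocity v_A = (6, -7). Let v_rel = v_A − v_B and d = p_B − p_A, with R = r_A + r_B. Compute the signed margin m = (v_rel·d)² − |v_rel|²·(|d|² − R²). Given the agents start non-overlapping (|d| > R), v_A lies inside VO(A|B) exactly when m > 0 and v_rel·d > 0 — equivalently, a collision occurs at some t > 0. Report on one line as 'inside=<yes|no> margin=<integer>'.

d = (2, -9),  |d|² = 85;  R = 3+5 = 8,  c = 85−8² = 21
v_rel = (13, -10),  |v_rel|² = 269;  v_rel·d = (13)·(2) + (-10)·(-9) = 116
269·t² − 232·t + 21 = 0  ⇒  m = 116² − 269·21 = 7807
m = 7807 > 0,  v_rel·d = 116 > 0  ⇒  inside

inside=yes margin=7807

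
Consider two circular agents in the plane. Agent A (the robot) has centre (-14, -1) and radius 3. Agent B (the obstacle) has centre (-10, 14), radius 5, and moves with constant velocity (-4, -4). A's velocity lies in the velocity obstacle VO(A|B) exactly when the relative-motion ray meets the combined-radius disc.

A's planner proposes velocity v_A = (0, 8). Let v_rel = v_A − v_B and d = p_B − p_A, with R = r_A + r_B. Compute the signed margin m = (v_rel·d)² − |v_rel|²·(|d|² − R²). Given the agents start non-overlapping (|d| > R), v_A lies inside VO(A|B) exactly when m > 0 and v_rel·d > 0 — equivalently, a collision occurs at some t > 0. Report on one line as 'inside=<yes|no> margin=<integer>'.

d = (4, 15),  |d|² = 241;  R = 3+5 = 8,  c = 241−8² = 177
v_rel = (4, 12),  |v_rel|² = 160;  v_rel·d = (4)·(4) + (12)·(15) = 196
160·t² − 392·t + 177 = 0  ⇒  m = 196² − 160·177 = 10096
m = 10096 > 0,  v_rel·d = 196 > 0  ⇒  inside

inside=yes margin=10096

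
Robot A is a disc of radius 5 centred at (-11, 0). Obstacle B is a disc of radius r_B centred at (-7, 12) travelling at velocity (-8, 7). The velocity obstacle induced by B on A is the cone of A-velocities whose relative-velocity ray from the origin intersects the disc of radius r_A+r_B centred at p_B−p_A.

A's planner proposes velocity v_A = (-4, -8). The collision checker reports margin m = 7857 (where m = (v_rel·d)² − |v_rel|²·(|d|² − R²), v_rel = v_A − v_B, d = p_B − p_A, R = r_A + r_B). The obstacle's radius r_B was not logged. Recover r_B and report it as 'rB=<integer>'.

m = 7857
d = (4, 12);  v_rel = (4, -15),  |v_rel|² = 241
v_rel×d = (4)·(12) − (-15)·(4) = 108
since m = R²·241 − 108²:  R² = (11664 + 7857) / 241 = 81
R = √81 = 9  ⇒  r_B = 9 − 5 = 4

rB=4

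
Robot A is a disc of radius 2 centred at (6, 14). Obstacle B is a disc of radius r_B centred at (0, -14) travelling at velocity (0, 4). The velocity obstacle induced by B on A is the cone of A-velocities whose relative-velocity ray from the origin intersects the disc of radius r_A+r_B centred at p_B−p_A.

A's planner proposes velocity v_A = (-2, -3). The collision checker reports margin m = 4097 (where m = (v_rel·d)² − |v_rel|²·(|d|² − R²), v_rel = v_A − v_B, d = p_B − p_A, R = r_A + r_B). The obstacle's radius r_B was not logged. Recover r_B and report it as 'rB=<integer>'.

m = 4097
d = (-6, -28);  v_rel = (-2, -7),  |v_rel|² = 53
v_rel×d = (-2)·(-28) − (-7)·(-6) = 14
since m = R²·53 − 14²:  R² = (196 + 4097) / 53 = 81
R = √81 = 9  ⇒  r_B = 9 − 2 = 7

rB=7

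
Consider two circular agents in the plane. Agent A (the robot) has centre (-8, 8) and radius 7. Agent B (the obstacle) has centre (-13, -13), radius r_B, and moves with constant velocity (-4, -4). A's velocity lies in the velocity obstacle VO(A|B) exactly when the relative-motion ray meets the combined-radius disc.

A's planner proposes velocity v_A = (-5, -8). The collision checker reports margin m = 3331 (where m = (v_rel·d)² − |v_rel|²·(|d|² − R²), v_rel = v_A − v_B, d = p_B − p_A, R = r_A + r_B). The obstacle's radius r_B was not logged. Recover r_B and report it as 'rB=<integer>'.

m = 3331
d = (-5, -21);  v_rel = (-1, -4),  |v_rel|² = 17
v_rel×d = (-1)·(-21) − (-4)·(-5) = 1
since m = R²·17 − 1²:  R² = (1 + 3331) / 17 = 196
R = √196 = 14  ⇒  r_B = 14 − 7 = 7

rB=7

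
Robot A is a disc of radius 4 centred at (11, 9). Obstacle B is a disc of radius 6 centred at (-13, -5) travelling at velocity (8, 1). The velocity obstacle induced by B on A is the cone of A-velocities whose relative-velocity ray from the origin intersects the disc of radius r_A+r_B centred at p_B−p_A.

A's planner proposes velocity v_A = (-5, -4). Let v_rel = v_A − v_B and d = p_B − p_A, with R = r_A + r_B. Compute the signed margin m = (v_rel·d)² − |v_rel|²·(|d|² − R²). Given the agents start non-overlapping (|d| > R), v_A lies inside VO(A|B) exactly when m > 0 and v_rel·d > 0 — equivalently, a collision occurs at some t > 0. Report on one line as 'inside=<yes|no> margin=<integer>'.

d = (-24, -14),  |d|² = 772;  R = 4+6 = 10,  c = 772−10² = 672
v_rel = (-13, -5),  |v_rel|² = 194;  v_rel·d = (-13)·(-24) + (-5)·(-14) = 382
194·t² − 764·t + 672 = 0  ⇒  m = 382² − 194·672 = 15556
m = 15556 > 0,  v_rel·d = 382 > 0  ⇒  inside

inside=yes margin=15556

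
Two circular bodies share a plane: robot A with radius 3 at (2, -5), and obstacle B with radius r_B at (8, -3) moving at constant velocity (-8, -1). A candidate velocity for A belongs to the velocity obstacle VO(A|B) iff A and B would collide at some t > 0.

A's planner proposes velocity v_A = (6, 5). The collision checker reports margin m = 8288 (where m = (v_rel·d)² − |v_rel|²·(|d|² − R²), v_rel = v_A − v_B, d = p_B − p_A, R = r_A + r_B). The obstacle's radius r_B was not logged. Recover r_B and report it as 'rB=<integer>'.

m = 8288
d = (6, 2);  v_rel = (14, 6),  |v_rel|² = 232
v_rel×d = (14)·(2) − (6)·(6) = -8
since m = R²·232 − (-8)²:  R² = (64 + 8288) / 232 = 36
R = √36 = 6  ⇒  r_B = 6 − 3 = 3

rB=3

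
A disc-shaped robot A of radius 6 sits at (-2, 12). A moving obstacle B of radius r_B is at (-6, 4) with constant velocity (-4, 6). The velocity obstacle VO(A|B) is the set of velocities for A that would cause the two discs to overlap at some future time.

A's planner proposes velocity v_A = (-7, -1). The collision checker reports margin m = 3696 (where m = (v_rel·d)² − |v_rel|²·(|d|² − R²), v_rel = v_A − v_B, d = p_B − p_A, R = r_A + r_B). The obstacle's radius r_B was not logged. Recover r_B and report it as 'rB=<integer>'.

m = 3696
d = (-4, -8);  v_rel = (-3, -7),  |v_rel|² = 58
v_rel×d = (-3)·(-8) − (-7)·(-4) = -4
since m = R²·58 − (-4)²:  R² = (16 + 3696) / 58 = 64
R = √64 = 8  ⇒  r_B = 8 − 6 = 2

rB=2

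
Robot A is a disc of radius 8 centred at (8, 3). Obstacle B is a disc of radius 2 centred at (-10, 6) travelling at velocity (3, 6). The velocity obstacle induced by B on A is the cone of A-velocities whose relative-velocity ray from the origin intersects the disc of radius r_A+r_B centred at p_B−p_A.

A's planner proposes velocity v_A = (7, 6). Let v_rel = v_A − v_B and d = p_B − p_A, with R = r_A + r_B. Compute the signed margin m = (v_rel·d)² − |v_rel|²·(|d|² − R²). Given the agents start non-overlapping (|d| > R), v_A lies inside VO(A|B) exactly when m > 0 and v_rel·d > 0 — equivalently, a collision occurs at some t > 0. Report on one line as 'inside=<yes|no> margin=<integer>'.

d = (-18, 3),  |d|² = 333;  R = 8+2 = 10,  c = 333−10² = 233
v_rel = (4, 0),  |v_rel|² = 16;  v_rel·d = (4)·(-18) + (0)·(3) = -72
16·t² + 144·t + 233 = 0  ⇒  m = (-72)² − 16·233 = 1456
m = 1456 > 0,  v_rel·d = -72 < 0  ⇒  outside

inside=no margin=1456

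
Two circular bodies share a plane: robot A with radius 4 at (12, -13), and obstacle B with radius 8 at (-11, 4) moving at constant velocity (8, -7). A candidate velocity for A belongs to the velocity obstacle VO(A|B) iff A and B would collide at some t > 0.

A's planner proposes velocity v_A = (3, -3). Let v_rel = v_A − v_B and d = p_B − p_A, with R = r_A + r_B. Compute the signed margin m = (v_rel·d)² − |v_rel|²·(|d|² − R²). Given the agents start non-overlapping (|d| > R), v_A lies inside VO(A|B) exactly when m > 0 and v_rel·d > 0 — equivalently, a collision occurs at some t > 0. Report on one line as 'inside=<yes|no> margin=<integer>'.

d = (-23, 17),  |d|² = 818;  R = 4+8 = 12,  c = 818−12² = 674
v_rel = (-5, 4),  |v_rel|² = 41;  v_rel·d = (-5)·(-23) + (4)·(17) = 183
41·t² − 366·t + 674 = 0  ⇒  m = 183² − 41·674 = 5855
m = 5855 > 0,  v_rel·d = 183 > 0  ⇒  inside

inside=yes margin=5855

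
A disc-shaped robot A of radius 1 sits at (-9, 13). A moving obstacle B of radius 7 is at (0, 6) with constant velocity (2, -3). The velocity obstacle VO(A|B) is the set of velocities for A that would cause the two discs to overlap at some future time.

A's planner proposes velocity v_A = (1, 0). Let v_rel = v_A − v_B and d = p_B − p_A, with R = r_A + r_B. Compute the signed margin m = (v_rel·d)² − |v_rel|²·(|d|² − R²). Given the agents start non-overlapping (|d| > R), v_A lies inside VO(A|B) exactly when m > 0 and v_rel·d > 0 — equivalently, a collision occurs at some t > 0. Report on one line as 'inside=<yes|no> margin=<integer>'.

d = (9, -7),  |d|² = 130;  R = 1+7 = 8,  c = 130−8² = 66
v_rel = (-1, 3),  |v_rel|² = 10;  v_rel·d = (-1)·(9) + (3)·(-7) = -30
10·t² + 60·t + 66 = 0  ⇒  m = (-30)² − 10·66 = 240
m = 240 > 0,  v_rel·d = -30 < 0  ⇒  outside

inside=no margin=240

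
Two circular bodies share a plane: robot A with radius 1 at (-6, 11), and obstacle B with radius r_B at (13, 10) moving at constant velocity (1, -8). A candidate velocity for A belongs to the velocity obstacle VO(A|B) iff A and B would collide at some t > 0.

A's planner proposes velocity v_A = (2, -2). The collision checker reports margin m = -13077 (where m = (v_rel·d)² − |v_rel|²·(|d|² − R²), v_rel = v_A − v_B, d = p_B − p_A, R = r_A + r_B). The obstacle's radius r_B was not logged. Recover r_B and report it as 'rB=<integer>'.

m = -13077
d = (19, -1);  v_rel = (1, 6),  |v_rel|² = 37
v_rel×d = (1)·(-1) − (6)·(19) = -115
since m = R²·37 − (-115)²:  R² = (13225 + -13077) / 37 = 4
R = √4 = 2  ⇒  r_B = 2 − 1 = 1

rB=1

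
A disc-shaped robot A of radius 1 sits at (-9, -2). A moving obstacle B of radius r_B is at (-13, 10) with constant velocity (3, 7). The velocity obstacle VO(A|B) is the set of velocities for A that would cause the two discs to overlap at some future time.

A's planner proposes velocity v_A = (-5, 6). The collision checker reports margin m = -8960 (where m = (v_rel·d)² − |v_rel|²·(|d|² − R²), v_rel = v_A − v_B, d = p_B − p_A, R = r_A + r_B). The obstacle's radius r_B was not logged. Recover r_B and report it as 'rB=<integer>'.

m = -8960
d = (-4, 12);  v_rel = (-8, -1),  |v_rel|² = 65
v_rel×d = (-8)·(12) − (-1)·(-4) = -100
since m = R²·65 − (-100)²:  R² = (10000 + -8960) / 65 = 16
R = √16 = 4  ⇒  r_B = 4 − 1 = 3

rB=3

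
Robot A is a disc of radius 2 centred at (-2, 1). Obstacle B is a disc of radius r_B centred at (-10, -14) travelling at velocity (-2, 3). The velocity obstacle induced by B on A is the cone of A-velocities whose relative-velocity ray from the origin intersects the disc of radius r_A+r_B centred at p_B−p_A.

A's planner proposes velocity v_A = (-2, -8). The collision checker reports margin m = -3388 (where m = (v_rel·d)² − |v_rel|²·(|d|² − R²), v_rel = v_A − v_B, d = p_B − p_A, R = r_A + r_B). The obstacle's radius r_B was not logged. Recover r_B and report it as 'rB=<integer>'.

m = -3388
d = (-8, -15);  v_rel = (0, -11),  |v_rel|² = 121
v_rel×d = (0)·(-15) − (-11)·(-8) = -88
since m = R²·121 − (-88)²:  R² = (7744 + -3388) / 121 = 36
R = √36 = 6  ⇒  r_B = 6 − 2 = 4

rB=4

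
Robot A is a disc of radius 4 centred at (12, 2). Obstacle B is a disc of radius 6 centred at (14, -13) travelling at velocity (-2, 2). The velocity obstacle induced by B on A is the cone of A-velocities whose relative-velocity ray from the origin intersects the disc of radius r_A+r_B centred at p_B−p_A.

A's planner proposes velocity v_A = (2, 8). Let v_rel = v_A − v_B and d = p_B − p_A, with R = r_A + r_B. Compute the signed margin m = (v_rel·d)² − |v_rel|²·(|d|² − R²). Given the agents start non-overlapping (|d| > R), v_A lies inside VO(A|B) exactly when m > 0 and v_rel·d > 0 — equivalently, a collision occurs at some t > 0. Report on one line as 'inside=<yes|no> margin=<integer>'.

d = (2, -15),  |d|² = 229;  R = 4+6 = 10,  c = 229−10² = 129
v_rel = (4, 6),  |v_rel|² = 52;  v_rel·d = (4)·(2) + (6)·(-15) = -82
52·t² + 164·t + 129 = 0  ⇒  m = (-82)² − 52·129 = 16
m = 16 > 0,  v_rel·d = -82 < 0  ⇒  outside

inside=no margin=16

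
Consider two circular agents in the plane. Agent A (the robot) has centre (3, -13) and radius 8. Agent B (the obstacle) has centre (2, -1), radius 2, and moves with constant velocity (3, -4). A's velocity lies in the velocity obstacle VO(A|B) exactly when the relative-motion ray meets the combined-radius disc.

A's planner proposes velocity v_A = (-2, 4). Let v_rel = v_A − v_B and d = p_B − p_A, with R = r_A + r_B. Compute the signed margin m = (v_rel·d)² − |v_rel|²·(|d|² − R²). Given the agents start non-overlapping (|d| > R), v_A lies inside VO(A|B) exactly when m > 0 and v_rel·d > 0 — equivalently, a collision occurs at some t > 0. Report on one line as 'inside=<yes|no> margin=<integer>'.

d = (-1, 12),  |d|² = 145;  R = 8+2 = 10,  c = 145−10² = 45
v_rel = (-5, 8),  |v_rel|² = 89;  v_rel·d = (-5)·(-1) + (8)·(12) = 101
89·t² − 202·t + 45 = 0  ⇒  m = 101² − 89·45 = 6196
m = 6196 > 0,  v_rel·d = 101 > 0  ⇒  inside

inside=yes margin=6196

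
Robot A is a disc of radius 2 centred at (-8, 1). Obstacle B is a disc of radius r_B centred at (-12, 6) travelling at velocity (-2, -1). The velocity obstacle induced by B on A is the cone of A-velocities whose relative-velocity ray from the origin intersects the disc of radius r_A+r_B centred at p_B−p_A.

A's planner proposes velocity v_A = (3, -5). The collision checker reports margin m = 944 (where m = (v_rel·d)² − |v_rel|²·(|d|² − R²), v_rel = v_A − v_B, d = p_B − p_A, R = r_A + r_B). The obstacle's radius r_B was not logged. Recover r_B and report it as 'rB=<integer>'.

m = 944
d = (-4, 5);  v_rel = (5, -4),  |v_rel|² = 41
v_rel×d = (5)·(5) − (-4)·(-4) = 9
since m = R²·41 − 9²:  R² = (81 + 944) / 41 = 25
R = √25 = 5  ⇒  r_B = 5 − 2 = 3

rB=3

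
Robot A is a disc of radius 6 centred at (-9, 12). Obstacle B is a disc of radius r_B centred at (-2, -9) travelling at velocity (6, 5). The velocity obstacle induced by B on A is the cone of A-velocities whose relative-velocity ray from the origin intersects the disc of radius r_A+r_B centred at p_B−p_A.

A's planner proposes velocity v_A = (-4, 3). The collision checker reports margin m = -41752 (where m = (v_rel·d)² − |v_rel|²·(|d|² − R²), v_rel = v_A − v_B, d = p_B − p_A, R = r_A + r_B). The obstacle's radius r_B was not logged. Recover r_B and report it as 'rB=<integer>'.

m = -41752
d = (7, -21);  v_rel = (-10, -2),  |v_rel|² = 104
v_rel×d = (-10)·(-21) − (-2)·(7) = 224
since m = R²·104 − 224²:  R² = (50176 + -41752) / 104 = 81
R = √81 = 9  ⇒  r_B = 9 − 6 = 3

rB=3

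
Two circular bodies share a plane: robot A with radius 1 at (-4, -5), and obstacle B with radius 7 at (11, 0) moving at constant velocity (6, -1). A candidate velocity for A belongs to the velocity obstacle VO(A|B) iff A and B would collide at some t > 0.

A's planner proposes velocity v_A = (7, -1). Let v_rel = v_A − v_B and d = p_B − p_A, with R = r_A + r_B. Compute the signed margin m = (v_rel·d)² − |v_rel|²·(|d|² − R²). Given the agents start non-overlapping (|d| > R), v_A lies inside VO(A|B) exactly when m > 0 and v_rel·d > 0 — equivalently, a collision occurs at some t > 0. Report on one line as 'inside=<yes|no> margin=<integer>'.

d = (15, 5),  |d|² = 250;  R = 1+7 = 8,  c = 250−8² = 186
v_rel = (1, 0),  |v_rel|² = 1;  v_rel·d = (1)·(15) + (0)·(5) = 15
1·t² − 30·t + 186 = 0  ⇒  m = 15² − 1·186 = 39
m = 39 > 0,  v_rel·d = 15 > 0  ⇒  inside

inside=yes margin=39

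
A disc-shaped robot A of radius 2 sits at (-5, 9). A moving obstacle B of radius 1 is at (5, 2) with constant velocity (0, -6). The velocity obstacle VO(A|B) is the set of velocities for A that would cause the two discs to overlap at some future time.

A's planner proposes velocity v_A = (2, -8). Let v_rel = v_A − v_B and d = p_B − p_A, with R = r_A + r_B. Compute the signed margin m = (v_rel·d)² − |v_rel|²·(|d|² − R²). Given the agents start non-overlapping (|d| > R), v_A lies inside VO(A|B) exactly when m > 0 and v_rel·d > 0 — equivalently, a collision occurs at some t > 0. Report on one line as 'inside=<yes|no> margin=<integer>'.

d = (10, -7),  |d|² = 149;  R = 2+1 = 3,  c = 149−3² = 140
v_rel = (2, -2),  |v_rel|² = 8;  v_rel·d = (2)·(10) + (-2)·(-7) = 34
8·t² − 68·t + 140 = 0  ⇒  m = 34² − 8·140 = 36
m = 36 > 0,  v_rel·d = 34 > 0  ⇒  inside

inside=yes margin=36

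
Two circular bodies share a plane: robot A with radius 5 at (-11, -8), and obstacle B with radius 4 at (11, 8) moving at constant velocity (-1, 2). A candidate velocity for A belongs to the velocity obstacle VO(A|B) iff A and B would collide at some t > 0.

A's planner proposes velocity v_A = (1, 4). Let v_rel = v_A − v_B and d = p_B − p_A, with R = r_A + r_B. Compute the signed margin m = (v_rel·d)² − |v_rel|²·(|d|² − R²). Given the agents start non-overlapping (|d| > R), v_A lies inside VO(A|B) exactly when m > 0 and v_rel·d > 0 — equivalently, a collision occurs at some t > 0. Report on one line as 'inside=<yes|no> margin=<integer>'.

d = (22, 16),  |d|² = 740;  R = 5+4 = 9,  c = 740−9² = 659
v_rel = (2, 2),  |v_rel|² = 8;  v_rel·d = (2)·(22) + (2)·(16) = 76
8·t² − 152·t + 659 = 0  ⇒  m = 76² − 8·659 = 504
m = 504 > 0,  v_rel·d = 76 > 0  ⇒  inside

inside=yes margin=504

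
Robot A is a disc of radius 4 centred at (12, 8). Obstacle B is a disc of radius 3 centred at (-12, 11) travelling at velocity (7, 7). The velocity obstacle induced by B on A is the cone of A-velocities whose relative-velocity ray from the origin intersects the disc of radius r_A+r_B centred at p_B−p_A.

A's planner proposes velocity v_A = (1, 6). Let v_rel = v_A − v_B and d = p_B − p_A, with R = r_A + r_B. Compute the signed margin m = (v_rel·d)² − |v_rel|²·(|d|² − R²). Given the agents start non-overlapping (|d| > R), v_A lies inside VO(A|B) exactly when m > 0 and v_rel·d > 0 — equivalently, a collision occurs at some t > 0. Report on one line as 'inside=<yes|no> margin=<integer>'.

d = (-24, 3),  |d|² = 585;  R = 4+3 = 7,  c = 585−7² = 536
v_rel = (-6, -1),  |v_rel|² = 37;  v_rel·d = (-6)·(-24) + (-1)·(3) = 141
37·t² − 282·t + 536 = 0  ⇒  m = 141² − 37·536 = 49
m = 49 > 0,  v_rel·d = 141 > 0  ⇒  inside

inside=yes margin=49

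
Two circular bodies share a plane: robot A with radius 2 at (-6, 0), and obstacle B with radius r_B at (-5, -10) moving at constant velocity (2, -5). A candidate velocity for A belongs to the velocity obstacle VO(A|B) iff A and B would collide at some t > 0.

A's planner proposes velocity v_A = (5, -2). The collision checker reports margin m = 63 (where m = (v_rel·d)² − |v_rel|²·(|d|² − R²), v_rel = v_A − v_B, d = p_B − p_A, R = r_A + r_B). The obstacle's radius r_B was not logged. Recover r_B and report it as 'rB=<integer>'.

m = 63
d = (1, -10);  v_rel = (3, 3),  |v_rel|² = 18
v_rel×d = (3)·(-10) − (3)·(1) = -33
since m = R²·18 − (-33)²:  R² = (1089 + 63) / 18 = 64
R = √64 = 8  ⇒  r_B = 8 − 2 = 6

rB=6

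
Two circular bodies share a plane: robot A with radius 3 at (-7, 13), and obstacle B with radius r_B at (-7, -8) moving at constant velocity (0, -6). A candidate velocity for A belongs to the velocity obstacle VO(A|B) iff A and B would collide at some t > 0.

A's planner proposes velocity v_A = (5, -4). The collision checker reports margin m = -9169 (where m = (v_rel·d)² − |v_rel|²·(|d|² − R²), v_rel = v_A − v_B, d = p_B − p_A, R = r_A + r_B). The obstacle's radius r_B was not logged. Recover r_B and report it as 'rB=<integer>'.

m = -9169
d = (0, -21);  v_rel = (5, 2),  |v_rel|² = 29
v_rel×d = (5)·(-21) − (2)·(0) = -105
since m = R²·29 − (-105)²:  R² = (11025 + -9169) / 29 = 64
R = √64 = 8  ⇒  r_B = 8 − 3 = 5

rB=5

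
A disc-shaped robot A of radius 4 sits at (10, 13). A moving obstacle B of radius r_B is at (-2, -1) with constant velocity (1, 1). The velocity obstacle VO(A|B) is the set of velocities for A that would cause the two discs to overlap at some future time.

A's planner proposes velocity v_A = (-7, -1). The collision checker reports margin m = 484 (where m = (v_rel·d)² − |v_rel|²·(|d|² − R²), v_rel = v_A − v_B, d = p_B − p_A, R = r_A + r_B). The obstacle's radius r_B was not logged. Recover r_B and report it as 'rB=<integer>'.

m = 484
d = (-12, -14);  v_rel = (-8, -2),  |v_rel|² = 68
v_rel×d = (-8)·(-14) − (-2)·(-12) = 88
since m = R²·68 − 88²:  R² = (7744 + 484) / 68 = 121
R = √121 = 11  ⇒  r_B = 11 − 4 = 7

rB=7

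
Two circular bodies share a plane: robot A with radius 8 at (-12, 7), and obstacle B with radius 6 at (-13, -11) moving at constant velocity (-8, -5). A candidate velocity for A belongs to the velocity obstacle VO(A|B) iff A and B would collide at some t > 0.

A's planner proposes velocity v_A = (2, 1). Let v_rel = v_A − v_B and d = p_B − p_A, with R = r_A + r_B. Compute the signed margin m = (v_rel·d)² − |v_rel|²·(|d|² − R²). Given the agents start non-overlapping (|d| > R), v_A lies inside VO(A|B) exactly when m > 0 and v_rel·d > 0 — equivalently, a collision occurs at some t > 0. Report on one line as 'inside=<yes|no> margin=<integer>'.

d = (-1, -18),  |d|² = 325;  R = 8+6 = 14,  c = 325−14² = 129
v_rel = (10, 6),  |v_rel|² = 136;  v_rel·d = (10)·(-1) + (6)·(-18) = -118
136·t² + 236·t + 129 = 0  ⇒  m = (-118)² − 136·129 = -3620
m = -3620 < 0,  v_rel·d = -118 < 0  ⇒  outside

inside=no margin=-3620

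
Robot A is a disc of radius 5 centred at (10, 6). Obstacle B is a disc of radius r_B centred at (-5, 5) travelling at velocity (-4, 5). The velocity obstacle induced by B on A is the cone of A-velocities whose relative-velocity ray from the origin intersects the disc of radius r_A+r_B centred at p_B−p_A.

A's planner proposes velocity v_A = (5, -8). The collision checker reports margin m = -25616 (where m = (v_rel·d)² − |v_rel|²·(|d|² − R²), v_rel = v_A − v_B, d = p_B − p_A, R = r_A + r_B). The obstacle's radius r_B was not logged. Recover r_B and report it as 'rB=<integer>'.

m = -25616
d = (-15, -1);  v_rel = (9, -13),  |v_rel|² = 250
v_rel×d = (9)·(-1) − (-13)·(-15) = -204
since m = R²·250 − (-204)²:  R² = (41616 + -25616) / 250 = 64
R = √64 = 8  ⇒  r_B = 8 − 5 = 3

rB=3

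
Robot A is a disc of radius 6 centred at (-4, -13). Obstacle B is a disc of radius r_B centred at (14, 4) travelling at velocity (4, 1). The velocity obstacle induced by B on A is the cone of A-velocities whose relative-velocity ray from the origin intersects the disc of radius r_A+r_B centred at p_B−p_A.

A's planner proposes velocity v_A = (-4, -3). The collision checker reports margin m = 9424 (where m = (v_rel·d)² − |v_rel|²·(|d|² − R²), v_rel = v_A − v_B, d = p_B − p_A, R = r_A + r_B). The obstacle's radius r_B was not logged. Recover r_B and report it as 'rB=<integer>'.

m = 9424
d = (18, 17);  v_rel = (-8, -4),  |v_rel|² = 80
v_rel×d = (-8)·(17) − (-4)·(18) = -64
since m = R²·80 − (-64)²:  R² = (4096 + 9424) / 80 = 169
R = √169 = 13  ⇒  r_B = 13 − 6 = 7

rB=7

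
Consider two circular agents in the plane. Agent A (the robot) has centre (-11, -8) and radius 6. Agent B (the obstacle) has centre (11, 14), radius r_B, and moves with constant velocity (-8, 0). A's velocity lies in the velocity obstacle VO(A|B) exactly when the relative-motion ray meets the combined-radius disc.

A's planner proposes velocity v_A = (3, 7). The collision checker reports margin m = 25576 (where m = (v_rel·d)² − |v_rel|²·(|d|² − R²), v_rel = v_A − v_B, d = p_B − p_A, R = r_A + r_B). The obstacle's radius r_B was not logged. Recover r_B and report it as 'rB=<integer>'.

m = 25576
d = (22, 22);  v_rel = (11, 7),  |v_rel|² = 170
v_rel×d = (11)·(22) − (7)·(22) = 88
since m = R²·170 − 88²:  R² = (7744 + 25576) / 170 = 196
R = √196 = 14  ⇒  r_B = 14 − 6 = 8

rB=8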